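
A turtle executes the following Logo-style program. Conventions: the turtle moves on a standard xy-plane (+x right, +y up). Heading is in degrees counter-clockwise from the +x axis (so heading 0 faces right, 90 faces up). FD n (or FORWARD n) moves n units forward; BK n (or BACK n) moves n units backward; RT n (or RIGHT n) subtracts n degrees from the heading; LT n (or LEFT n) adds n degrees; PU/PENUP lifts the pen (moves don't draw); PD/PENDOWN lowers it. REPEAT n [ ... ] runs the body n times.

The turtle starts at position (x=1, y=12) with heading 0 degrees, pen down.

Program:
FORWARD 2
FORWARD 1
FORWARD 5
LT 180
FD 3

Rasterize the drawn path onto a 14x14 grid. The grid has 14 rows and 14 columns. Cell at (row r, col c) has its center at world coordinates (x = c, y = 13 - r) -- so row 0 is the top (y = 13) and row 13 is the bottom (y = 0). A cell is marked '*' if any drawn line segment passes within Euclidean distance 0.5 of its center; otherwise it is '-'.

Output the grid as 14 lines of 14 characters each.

Answer: --------------
-*********----
--------------
--------------
--------------
--------------
--------------
--------------
--------------
--------------
--------------
--------------
--------------
--------------

Derivation:
Segment 0: (1,12) -> (3,12)
Segment 1: (3,12) -> (4,12)
Segment 2: (4,12) -> (9,12)
Segment 3: (9,12) -> (6,12)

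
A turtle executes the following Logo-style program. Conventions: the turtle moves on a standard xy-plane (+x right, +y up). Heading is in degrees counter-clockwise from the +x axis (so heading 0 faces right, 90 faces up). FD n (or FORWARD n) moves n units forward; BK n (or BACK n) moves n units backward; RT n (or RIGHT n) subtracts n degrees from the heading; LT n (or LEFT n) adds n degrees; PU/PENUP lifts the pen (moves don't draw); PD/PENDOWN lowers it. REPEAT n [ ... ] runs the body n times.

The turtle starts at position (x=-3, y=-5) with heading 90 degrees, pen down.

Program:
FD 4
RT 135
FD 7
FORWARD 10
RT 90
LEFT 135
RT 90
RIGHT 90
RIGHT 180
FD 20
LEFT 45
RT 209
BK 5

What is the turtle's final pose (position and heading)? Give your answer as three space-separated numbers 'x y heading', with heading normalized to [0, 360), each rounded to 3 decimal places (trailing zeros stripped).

Executing turtle program step by step:
Start: pos=(-3,-5), heading=90, pen down
FD 4: (-3,-5) -> (-3,-1) [heading=90, draw]
RT 135: heading 90 -> 315
FD 7: (-3,-1) -> (1.95,-5.95) [heading=315, draw]
FD 10: (1.95,-5.95) -> (9.021,-13.021) [heading=315, draw]
RT 90: heading 315 -> 225
LT 135: heading 225 -> 0
RT 90: heading 0 -> 270
RT 90: heading 270 -> 180
RT 180: heading 180 -> 0
FD 20: (9.021,-13.021) -> (29.021,-13.021) [heading=0, draw]
LT 45: heading 0 -> 45
RT 209: heading 45 -> 196
BK 5: (29.021,-13.021) -> (33.827,-11.643) [heading=196, draw]
Final: pos=(33.827,-11.643), heading=196, 5 segment(s) drawn

Answer: 33.827 -11.643 196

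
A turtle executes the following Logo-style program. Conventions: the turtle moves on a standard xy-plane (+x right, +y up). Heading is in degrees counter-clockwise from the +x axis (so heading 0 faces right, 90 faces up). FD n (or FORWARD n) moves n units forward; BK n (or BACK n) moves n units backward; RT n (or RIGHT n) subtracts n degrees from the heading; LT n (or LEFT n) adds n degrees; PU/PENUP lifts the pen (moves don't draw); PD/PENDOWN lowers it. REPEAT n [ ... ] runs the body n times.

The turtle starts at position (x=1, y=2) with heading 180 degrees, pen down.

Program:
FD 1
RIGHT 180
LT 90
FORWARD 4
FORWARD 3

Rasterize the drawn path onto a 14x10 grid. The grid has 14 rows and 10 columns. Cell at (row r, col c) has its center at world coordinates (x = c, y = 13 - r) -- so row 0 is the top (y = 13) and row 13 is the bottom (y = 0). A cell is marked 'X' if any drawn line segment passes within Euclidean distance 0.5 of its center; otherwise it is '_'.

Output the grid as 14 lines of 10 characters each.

Segment 0: (1,2) -> (0,2)
Segment 1: (0,2) -> (0,6)
Segment 2: (0,6) -> (0,9)

Answer: __________
__________
__________
__________
X_________
X_________
X_________
X_________
X_________
X_________
X_________
XX________
__________
__________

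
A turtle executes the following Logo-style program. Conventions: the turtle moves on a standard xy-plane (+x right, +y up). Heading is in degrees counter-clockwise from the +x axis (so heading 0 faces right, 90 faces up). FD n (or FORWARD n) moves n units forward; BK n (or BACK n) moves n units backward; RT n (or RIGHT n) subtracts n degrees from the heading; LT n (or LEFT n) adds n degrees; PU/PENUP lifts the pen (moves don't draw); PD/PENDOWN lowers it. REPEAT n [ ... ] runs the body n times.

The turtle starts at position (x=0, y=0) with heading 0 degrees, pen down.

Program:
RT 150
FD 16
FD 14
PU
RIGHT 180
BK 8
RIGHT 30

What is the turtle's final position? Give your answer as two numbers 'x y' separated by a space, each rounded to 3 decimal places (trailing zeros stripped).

Executing turtle program step by step:
Start: pos=(0,0), heading=0, pen down
RT 150: heading 0 -> 210
FD 16: (0,0) -> (-13.856,-8) [heading=210, draw]
FD 14: (-13.856,-8) -> (-25.981,-15) [heading=210, draw]
PU: pen up
RT 180: heading 210 -> 30
BK 8: (-25.981,-15) -> (-32.909,-19) [heading=30, move]
RT 30: heading 30 -> 0
Final: pos=(-32.909,-19), heading=0, 2 segment(s) drawn

Answer: -32.909 -19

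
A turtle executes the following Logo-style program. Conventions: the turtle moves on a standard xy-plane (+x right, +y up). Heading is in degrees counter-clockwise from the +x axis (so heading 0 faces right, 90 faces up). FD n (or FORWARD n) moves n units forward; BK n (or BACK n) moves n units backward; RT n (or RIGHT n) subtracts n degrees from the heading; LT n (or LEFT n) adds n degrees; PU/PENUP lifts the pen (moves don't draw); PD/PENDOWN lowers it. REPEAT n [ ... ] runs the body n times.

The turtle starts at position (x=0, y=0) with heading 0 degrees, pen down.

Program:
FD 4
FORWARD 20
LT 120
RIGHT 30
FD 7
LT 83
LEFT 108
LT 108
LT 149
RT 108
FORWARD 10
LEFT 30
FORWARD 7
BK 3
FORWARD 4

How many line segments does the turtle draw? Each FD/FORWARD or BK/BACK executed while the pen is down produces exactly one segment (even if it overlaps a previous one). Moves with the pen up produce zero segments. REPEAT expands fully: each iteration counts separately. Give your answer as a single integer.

Answer: 7

Derivation:
Executing turtle program step by step:
Start: pos=(0,0), heading=0, pen down
FD 4: (0,0) -> (4,0) [heading=0, draw]
FD 20: (4,0) -> (24,0) [heading=0, draw]
LT 120: heading 0 -> 120
RT 30: heading 120 -> 90
FD 7: (24,0) -> (24,7) [heading=90, draw]
LT 83: heading 90 -> 173
LT 108: heading 173 -> 281
LT 108: heading 281 -> 29
LT 149: heading 29 -> 178
RT 108: heading 178 -> 70
FD 10: (24,7) -> (27.42,16.397) [heading=70, draw]
LT 30: heading 70 -> 100
FD 7: (27.42,16.397) -> (26.205,23.291) [heading=100, draw]
BK 3: (26.205,23.291) -> (26.726,20.336) [heading=100, draw]
FD 4: (26.726,20.336) -> (26.031,24.275) [heading=100, draw]
Final: pos=(26.031,24.275), heading=100, 7 segment(s) drawn
Segments drawn: 7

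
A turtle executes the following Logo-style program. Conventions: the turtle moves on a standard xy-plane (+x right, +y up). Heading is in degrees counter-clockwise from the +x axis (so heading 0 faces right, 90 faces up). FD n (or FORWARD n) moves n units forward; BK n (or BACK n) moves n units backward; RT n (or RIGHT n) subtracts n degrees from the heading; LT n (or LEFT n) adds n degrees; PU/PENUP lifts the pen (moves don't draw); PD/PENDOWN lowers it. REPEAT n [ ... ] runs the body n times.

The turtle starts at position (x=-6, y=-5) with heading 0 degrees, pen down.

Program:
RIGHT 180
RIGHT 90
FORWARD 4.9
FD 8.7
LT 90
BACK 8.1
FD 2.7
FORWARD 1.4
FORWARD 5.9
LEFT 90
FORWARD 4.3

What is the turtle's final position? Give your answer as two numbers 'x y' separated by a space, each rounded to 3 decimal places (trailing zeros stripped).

Answer: -7.9 4.3

Derivation:
Executing turtle program step by step:
Start: pos=(-6,-5), heading=0, pen down
RT 180: heading 0 -> 180
RT 90: heading 180 -> 90
FD 4.9: (-6,-5) -> (-6,-0.1) [heading=90, draw]
FD 8.7: (-6,-0.1) -> (-6,8.6) [heading=90, draw]
LT 90: heading 90 -> 180
BK 8.1: (-6,8.6) -> (2.1,8.6) [heading=180, draw]
FD 2.7: (2.1,8.6) -> (-0.6,8.6) [heading=180, draw]
FD 1.4: (-0.6,8.6) -> (-2,8.6) [heading=180, draw]
FD 5.9: (-2,8.6) -> (-7.9,8.6) [heading=180, draw]
LT 90: heading 180 -> 270
FD 4.3: (-7.9,8.6) -> (-7.9,4.3) [heading=270, draw]
Final: pos=(-7.9,4.3), heading=270, 7 segment(s) drawn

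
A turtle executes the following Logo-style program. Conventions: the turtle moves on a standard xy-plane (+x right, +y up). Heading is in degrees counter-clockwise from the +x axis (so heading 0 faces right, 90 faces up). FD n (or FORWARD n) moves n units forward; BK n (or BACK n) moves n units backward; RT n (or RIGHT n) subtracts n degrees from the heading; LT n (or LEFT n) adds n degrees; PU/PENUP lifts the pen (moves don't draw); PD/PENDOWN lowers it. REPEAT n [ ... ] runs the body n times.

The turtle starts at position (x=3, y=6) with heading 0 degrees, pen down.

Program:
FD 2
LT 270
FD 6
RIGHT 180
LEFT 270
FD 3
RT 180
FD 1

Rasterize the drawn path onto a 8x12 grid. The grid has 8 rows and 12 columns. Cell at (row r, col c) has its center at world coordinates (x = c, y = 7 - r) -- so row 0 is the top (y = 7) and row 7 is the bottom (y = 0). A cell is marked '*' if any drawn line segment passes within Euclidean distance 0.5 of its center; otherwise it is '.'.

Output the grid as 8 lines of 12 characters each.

Segment 0: (3,6) -> (5,6)
Segment 1: (5,6) -> (5,0)
Segment 2: (5,0) -> (8,-0)
Segment 3: (8,-0) -> (7,-0)

Answer: ............
...***......
.....*......
.....*......
.....*......
.....*......
.....*......
.....****...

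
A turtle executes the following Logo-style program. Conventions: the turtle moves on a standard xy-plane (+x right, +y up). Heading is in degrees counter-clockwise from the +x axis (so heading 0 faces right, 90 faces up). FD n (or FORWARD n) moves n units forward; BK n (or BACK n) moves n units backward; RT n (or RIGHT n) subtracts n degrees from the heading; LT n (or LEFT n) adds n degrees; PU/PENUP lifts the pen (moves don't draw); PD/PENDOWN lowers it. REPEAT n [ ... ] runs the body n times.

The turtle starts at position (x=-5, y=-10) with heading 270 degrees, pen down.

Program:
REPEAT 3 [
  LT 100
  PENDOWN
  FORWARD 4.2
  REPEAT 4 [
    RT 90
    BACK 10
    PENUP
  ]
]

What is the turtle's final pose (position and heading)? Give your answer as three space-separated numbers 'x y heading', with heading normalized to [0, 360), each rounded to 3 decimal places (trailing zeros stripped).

Answer: -5.938 -7.424 210

Derivation:
Executing turtle program step by step:
Start: pos=(-5,-10), heading=270, pen down
REPEAT 3 [
  -- iteration 1/3 --
  LT 100: heading 270 -> 10
  PD: pen down
  FD 4.2: (-5,-10) -> (-0.864,-9.271) [heading=10, draw]
  REPEAT 4 [
    -- iteration 1/4 --
    RT 90: heading 10 -> 280
    BK 10: (-0.864,-9.271) -> (-2.6,0.577) [heading=280, draw]
    PU: pen up
    -- iteration 2/4 --
    RT 90: heading 280 -> 190
    BK 10: (-2.6,0.577) -> (7.248,2.314) [heading=190, move]
    PU: pen up
    -- iteration 3/4 --
    RT 90: heading 190 -> 100
    BK 10: (7.248,2.314) -> (8.984,-7.534) [heading=100, move]
    PU: pen up
    -- iteration 4/4 --
    RT 90: heading 100 -> 10
    BK 10: (8.984,-7.534) -> (-0.864,-9.271) [heading=10, move]
    PU: pen up
  ]
  -- iteration 2/3 --
  LT 100: heading 10 -> 110
  PD: pen down
  FD 4.2: (-0.864,-9.271) -> (-2.3,-5.324) [heading=110, draw]
  REPEAT 4 [
    -- iteration 1/4 --
    RT 90: heading 110 -> 20
    BK 10: (-2.3,-5.324) -> (-11.697,-8.744) [heading=20, draw]
    PU: pen up
    -- iteration 2/4 --
    RT 90: heading 20 -> 290
    BK 10: (-11.697,-8.744) -> (-15.117,0.653) [heading=290, move]
    PU: pen up
    -- iteration 3/4 --
    RT 90: heading 290 -> 200
    BK 10: (-15.117,0.653) -> (-5.72,4.073) [heading=200, move]
    PU: pen up
    -- iteration 4/4 --
    RT 90: heading 200 -> 110
    BK 10: (-5.72,4.073) -> (-2.3,-5.324) [heading=110, move]
    PU: pen up
  ]
  -- iteration 3/3 --
  LT 100: heading 110 -> 210
  PD: pen down
  FD 4.2: (-2.3,-5.324) -> (-5.938,-7.424) [heading=210, draw]
  REPEAT 4 [
    -- iteration 1/4 --
    RT 90: heading 210 -> 120
    BK 10: (-5.938,-7.424) -> (-0.938,-16.084) [heading=120, draw]
    PU: pen up
    -- iteration 2/4 --
    RT 90: heading 120 -> 30
    BK 10: (-0.938,-16.084) -> (-9.598,-21.084) [heading=30, move]
    PU: pen up
    -- iteration 3/4 --
    RT 90: heading 30 -> 300
    BK 10: (-9.598,-21.084) -> (-14.598,-12.424) [heading=300, move]
    PU: pen up
    -- iteration 4/4 --
    RT 90: heading 300 -> 210
    BK 10: (-14.598,-12.424) -> (-5.938,-7.424) [heading=210, move]
    PU: pen up
  ]
]
Final: pos=(-5.938,-7.424), heading=210, 6 segment(s) drawn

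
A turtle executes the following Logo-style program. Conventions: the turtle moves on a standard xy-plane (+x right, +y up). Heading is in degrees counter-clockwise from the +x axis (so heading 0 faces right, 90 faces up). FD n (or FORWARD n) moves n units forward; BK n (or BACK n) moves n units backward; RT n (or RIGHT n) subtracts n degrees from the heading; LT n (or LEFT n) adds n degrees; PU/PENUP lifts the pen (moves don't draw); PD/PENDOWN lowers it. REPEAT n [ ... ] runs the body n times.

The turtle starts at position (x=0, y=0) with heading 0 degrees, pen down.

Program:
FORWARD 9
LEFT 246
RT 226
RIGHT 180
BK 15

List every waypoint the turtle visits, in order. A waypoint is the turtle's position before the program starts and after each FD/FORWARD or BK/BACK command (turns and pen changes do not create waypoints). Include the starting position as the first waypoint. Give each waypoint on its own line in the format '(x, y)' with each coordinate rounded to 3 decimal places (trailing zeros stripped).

Answer: (0, 0)
(9, 0)
(23.095, 5.13)

Derivation:
Executing turtle program step by step:
Start: pos=(0,0), heading=0, pen down
FD 9: (0,0) -> (9,0) [heading=0, draw]
LT 246: heading 0 -> 246
RT 226: heading 246 -> 20
RT 180: heading 20 -> 200
BK 15: (9,0) -> (23.095,5.13) [heading=200, draw]
Final: pos=(23.095,5.13), heading=200, 2 segment(s) drawn
Waypoints (3 total):
(0, 0)
(9, 0)
(23.095, 5.13)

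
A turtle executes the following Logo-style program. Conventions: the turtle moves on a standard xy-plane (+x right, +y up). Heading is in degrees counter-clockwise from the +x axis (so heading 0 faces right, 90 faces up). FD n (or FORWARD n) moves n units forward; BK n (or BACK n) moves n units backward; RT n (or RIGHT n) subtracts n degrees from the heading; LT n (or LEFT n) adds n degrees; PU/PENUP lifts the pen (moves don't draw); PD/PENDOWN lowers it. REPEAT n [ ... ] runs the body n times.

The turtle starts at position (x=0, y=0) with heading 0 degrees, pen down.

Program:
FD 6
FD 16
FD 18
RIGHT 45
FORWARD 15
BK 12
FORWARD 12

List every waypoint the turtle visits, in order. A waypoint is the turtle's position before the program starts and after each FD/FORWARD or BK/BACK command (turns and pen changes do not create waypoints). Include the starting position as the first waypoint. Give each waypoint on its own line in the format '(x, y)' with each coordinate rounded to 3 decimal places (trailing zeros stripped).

Answer: (0, 0)
(6, 0)
(22, 0)
(40, 0)
(50.607, -10.607)
(42.121, -2.121)
(50.607, -10.607)

Derivation:
Executing turtle program step by step:
Start: pos=(0,0), heading=0, pen down
FD 6: (0,0) -> (6,0) [heading=0, draw]
FD 16: (6,0) -> (22,0) [heading=0, draw]
FD 18: (22,0) -> (40,0) [heading=0, draw]
RT 45: heading 0 -> 315
FD 15: (40,0) -> (50.607,-10.607) [heading=315, draw]
BK 12: (50.607,-10.607) -> (42.121,-2.121) [heading=315, draw]
FD 12: (42.121,-2.121) -> (50.607,-10.607) [heading=315, draw]
Final: pos=(50.607,-10.607), heading=315, 6 segment(s) drawn
Waypoints (7 total):
(0, 0)
(6, 0)
(22, 0)
(40, 0)
(50.607, -10.607)
(42.121, -2.121)
(50.607, -10.607)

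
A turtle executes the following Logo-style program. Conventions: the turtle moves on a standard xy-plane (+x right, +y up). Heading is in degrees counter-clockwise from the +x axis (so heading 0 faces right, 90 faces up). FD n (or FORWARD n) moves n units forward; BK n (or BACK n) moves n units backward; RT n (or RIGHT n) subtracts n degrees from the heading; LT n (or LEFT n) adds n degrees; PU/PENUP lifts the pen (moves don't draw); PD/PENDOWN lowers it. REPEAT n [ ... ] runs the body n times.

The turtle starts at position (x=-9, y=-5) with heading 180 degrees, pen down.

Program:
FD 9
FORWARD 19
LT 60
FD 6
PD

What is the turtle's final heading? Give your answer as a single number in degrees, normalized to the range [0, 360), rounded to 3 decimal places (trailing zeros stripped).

Answer: 240

Derivation:
Executing turtle program step by step:
Start: pos=(-9,-5), heading=180, pen down
FD 9: (-9,-5) -> (-18,-5) [heading=180, draw]
FD 19: (-18,-5) -> (-37,-5) [heading=180, draw]
LT 60: heading 180 -> 240
FD 6: (-37,-5) -> (-40,-10.196) [heading=240, draw]
PD: pen down
Final: pos=(-40,-10.196), heading=240, 3 segment(s) drawn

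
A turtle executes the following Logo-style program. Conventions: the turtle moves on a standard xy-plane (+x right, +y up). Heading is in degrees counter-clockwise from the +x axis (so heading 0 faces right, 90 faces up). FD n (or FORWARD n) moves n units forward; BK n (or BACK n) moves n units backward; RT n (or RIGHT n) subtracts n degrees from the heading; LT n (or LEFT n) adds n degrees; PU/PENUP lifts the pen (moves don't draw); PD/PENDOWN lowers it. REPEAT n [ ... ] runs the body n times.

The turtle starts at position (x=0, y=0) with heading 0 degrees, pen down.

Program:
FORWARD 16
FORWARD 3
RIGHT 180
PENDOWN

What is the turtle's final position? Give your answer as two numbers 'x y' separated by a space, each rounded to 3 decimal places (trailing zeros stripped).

Answer: 19 0

Derivation:
Executing turtle program step by step:
Start: pos=(0,0), heading=0, pen down
FD 16: (0,0) -> (16,0) [heading=0, draw]
FD 3: (16,0) -> (19,0) [heading=0, draw]
RT 180: heading 0 -> 180
PD: pen down
Final: pos=(19,0), heading=180, 2 segment(s) drawn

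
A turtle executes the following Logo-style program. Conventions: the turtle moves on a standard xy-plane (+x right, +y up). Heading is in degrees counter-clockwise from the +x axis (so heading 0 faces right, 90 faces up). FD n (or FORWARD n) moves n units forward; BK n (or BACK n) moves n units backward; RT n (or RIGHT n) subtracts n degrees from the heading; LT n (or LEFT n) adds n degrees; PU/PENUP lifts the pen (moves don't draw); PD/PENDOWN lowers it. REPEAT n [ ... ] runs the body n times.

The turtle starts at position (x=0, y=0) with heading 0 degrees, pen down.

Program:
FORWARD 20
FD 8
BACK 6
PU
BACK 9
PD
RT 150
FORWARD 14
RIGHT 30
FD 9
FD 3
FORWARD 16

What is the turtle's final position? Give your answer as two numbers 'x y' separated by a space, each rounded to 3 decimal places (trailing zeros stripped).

Answer: -27.124 -7

Derivation:
Executing turtle program step by step:
Start: pos=(0,0), heading=0, pen down
FD 20: (0,0) -> (20,0) [heading=0, draw]
FD 8: (20,0) -> (28,0) [heading=0, draw]
BK 6: (28,0) -> (22,0) [heading=0, draw]
PU: pen up
BK 9: (22,0) -> (13,0) [heading=0, move]
PD: pen down
RT 150: heading 0 -> 210
FD 14: (13,0) -> (0.876,-7) [heading=210, draw]
RT 30: heading 210 -> 180
FD 9: (0.876,-7) -> (-8.124,-7) [heading=180, draw]
FD 3: (-8.124,-7) -> (-11.124,-7) [heading=180, draw]
FD 16: (-11.124,-7) -> (-27.124,-7) [heading=180, draw]
Final: pos=(-27.124,-7), heading=180, 7 segment(s) drawn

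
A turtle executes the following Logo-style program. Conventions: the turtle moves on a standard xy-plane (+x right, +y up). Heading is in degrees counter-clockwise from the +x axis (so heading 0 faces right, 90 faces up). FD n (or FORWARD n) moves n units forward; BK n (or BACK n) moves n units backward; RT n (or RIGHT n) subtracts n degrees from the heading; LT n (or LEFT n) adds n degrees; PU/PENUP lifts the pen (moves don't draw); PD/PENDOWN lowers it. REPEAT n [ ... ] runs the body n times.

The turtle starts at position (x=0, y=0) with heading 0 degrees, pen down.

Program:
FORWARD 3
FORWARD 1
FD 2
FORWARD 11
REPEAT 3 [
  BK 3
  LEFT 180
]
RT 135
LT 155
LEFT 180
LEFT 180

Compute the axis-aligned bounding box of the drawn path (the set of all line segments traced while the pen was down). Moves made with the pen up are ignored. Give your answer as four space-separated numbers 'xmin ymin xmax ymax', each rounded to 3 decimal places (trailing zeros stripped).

Answer: 0 0 17 0

Derivation:
Executing turtle program step by step:
Start: pos=(0,0), heading=0, pen down
FD 3: (0,0) -> (3,0) [heading=0, draw]
FD 1: (3,0) -> (4,0) [heading=0, draw]
FD 2: (4,0) -> (6,0) [heading=0, draw]
FD 11: (6,0) -> (17,0) [heading=0, draw]
REPEAT 3 [
  -- iteration 1/3 --
  BK 3: (17,0) -> (14,0) [heading=0, draw]
  LT 180: heading 0 -> 180
  -- iteration 2/3 --
  BK 3: (14,0) -> (17,0) [heading=180, draw]
  LT 180: heading 180 -> 0
  -- iteration 3/3 --
  BK 3: (17,0) -> (14,0) [heading=0, draw]
  LT 180: heading 0 -> 180
]
RT 135: heading 180 -> 45
LT 155: heading 45 -> 200
LT 180: heading 200 -> 20
LT 180: heading 20 -> 200
Final: pos=(14,0), heading=200, 7 segment(s) drawn

Segment endpoints: x in {0, 3, 4, 6, 14, 17}, y in {0, 0, 0}
xmin=0, ymin=0, xmax=17, ymax=0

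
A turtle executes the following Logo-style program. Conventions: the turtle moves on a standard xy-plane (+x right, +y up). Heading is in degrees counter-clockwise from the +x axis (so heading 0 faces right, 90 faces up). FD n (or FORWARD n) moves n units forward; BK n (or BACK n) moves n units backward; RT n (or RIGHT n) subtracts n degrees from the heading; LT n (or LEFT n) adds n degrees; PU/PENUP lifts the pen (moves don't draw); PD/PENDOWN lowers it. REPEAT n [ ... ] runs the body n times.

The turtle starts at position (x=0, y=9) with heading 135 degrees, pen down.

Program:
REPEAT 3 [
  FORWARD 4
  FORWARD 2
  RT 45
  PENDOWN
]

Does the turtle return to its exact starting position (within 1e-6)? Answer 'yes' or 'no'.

Executing turtle program step by step:
Start: pos=(0,9), heading=135, pen down
REPEAT 3 [
  -- iteration 1/3 --
  FD 4: (0,9) -> (-2.828,11.828) [heading=135, draw]
  FD 2: (-2.828,11.828) -> (-4.243,13.243) [heading=135, draw]
  RT 45: heading 135 -> 90
  PD: pen down
  -- iteration 2/3 --
  FD 4: (-4.243,13.243) -> (-4.243,17.243) [heading=90, draw]
  FD 2: (-4.243,17.243) -> (-4.243,19.243) [heading=90, draw]
  RT 45: heading 90 -> 45
  PD: pen down
  -- iteration 3/3 --
  FD 4: (-4.243,19.243) -> (-1.414,22.071) [heading=45, draw]
  FD 2: (-1.414,22.071) -> (0,23.485) [heading=45, draw]
  RT 45: heading 45 -> 0
  PD: pen down
]
Final: pos=(0,23.485), heading=0, 6 segment(s) drawn

Start position: (0, 9)
Final position: (0, 23.485)
Distance = 14.485; >= 1e-6 -> NOT closed

Answer: no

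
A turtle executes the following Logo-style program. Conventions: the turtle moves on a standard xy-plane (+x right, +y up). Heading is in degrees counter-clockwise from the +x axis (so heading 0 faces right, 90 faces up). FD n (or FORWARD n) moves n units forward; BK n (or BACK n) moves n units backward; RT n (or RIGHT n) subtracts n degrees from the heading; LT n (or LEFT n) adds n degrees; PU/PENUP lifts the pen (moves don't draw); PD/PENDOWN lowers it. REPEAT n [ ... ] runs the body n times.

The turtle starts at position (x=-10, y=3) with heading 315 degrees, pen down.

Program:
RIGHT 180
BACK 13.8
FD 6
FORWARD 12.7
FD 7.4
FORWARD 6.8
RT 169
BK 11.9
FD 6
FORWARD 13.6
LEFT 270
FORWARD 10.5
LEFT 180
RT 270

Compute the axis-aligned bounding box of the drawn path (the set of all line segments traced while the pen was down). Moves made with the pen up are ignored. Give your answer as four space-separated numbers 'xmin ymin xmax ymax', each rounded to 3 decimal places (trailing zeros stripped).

Answer: -33.371 -6.758 -0.242 23.16

Derivation:
Executing turtle program step by step:
Start: pos=(-10,3), heading=315, pen down
RT 180: heading 315 -> 135
BK 13.8: (-10,3) -> (-0.242,-6.758) [heading=135, draw]
FD 6: (-0.242,-6.758) -> (-4.485,-2.515) [heading=135, draw]
FD 12.7: (-4.485,-2.515) -> (-13.465,6.465) [heading=135, draw]
FD 7.4: (-13.465,6.465) -> (-18.697,11.697) [heading=135, draw]
FD 6.8: (-18.697,11.697) -> (-23.506,16.506) [heading=135, draw]
RT 169: heading 135 -> 326
BK 11.9: (-23.506,16.506) -> (-33.371,23.16) [heading=326, draw]
FD 6: (-33.371,23.16) -> (-28.397,19.805) [heading=326, draw]
FD 13.6: (-28.397,19.805) -> (-17.122,12.2) [heading=326, draw]
LT 270: heading 326 -> 236
FD 10.5: (-17.122,12.2) -> (-22.994,3.495) [heading=236, draw]
LT 180: heading 236 -> 56
RT 270: heading 56 -> 146
Final: pos=(-22.994,3.495), heading=146, 9 segment(s) drawn

Segment endpoints: x in {-33.371, -28.397, -23.506, -22.994, -18.697, -17.122, -13.465, -10, -4.485, -0.242}, y in {-6.758, -2.515, 3, 3.495, 6.465, 11.697, 12.2, 16.506, 19.805, 23.16}
xmin=-33.371, ymin=-6.758, xmax=-0.242, ymax=23.16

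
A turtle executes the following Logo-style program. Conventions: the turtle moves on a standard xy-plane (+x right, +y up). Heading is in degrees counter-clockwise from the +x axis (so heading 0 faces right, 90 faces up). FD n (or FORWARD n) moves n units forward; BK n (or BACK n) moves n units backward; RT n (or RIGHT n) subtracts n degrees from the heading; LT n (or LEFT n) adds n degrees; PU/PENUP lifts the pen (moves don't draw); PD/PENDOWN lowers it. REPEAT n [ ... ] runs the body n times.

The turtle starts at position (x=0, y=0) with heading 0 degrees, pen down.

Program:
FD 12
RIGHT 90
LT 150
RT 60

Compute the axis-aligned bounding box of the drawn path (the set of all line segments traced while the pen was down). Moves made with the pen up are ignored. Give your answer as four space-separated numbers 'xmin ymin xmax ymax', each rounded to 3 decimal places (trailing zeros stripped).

Executing turtle program step by step:
Start: pos=(0,0), heading=0, pen down
FD 12: (0,0) -> (12,0) [heading=0, draw]
RT 90: heading 0 -> 270
LT 150: heading 270 -> 60
RT 60: heading 60 -> 0
Final: pos=(12,0), heading=0, 1 segment(s) drawn

Segment endpoints: x in {0, 12}, y in {0}
xmin=0, ymin=0, xmax=12, ymax=0

Answer: 0 0 12 0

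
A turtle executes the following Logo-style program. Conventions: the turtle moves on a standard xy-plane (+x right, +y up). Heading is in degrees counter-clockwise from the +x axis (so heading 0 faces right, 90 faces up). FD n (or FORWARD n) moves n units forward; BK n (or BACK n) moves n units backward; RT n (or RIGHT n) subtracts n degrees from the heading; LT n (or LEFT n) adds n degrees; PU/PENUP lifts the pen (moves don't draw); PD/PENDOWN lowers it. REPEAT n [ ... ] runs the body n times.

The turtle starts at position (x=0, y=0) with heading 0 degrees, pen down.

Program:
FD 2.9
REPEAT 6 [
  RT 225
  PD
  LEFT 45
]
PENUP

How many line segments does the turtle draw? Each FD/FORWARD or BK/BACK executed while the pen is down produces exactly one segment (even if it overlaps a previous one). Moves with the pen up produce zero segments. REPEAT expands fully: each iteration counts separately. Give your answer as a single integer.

Answer: 1

Derivation:
Executing turtle program step by step:
Start: pos=(0,0), heading=0, pen down
FD 2.9: (0,0) -> (2.9,0) [heading=0, draw]
REPEAT 6 [
  -- iteration 1/6 --
  RT 225: heading 0 -> 135
  PD: pen down
  LT 45: heading 135 -> 180
  -- iteration 2/6 --
  RT 225: heading 180 -> 315
  PD: pen down
  LT 45: heading 315 -> 0
  -- iteration 3/6 --
  RT 225: heading 0 -> 135
  PD: pen down
  LT 45: heading 135 -> 180
  -- iteration 4/6 --
  RT 225: heading 180 -> 315
  PD: pen down
  LT 45: heading 315 -> 0
  -- iteration 5/6 --
  RT 225: heading 0 -> 135
  PD: pen down
  LT 45: heading 135 -> 180
  -- iteration 6/6 --
  RT 225: heading 180 -> 315
  PD: pen down
  LT 45: heading 315 -> 0
]
PU: pen up
Final: pos=(2.9,0), heading=0, 1 segment(s) drawn
Segments drawn: 1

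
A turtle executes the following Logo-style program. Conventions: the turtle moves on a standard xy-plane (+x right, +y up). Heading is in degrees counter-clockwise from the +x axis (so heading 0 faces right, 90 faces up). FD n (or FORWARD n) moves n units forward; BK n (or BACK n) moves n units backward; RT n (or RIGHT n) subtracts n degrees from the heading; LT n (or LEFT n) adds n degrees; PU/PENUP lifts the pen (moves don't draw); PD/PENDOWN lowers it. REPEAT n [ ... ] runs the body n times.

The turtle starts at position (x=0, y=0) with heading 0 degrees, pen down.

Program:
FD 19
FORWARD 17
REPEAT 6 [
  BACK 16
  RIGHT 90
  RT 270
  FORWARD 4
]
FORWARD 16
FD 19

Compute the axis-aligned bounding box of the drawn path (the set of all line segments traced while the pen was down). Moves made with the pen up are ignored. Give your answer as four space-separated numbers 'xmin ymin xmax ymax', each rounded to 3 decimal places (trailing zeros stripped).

Answer: -40 0 36 0

Derivation:
Executing turtle program step by step:
Start: pos=(0,0), heading=0, pen down
FD 19: (0,0) -> (19,0) [heading=0, draw]
FD 17: (19,0) -> (36,0) [heading=0, draw]
REPEAT 6 [
  -- iteration 1/6 --
  BK 16: (36,0) -> (20,0) [heading=0, draw]
  RT 90: heading 0 -> 270
  RT 270: heading 270 -> 0
  FD 4: (20,0) -> (24,0) [heading=0, draw]
  -- iteration 2/6 --
  BK 16: (24,0) -> (8,0) [heading=0, draw]
  RT 90: heading 0 -> 270
  RT 270: heading 270 -> 0
  FD 4: (8,0) -> (12,0) [heading=0, draw]
  -- iteration 3/6 --
  BK 16: (12,0) -> (-4,0) [heading=0, draw]
  RT 90: heading 0 -> 270
  RT 270: heading 270 -> 0
  FD 4: (-4,0) -> (0,0) [heading=0, draw]
  -- iteration 4/6 --
  BK 16: (0,0) -> (-16,0) [heading=0, draw]
  RT 90: heading 0 -> 270
  RT 270: heading 270 -> 0
  FD 4: (-16,0) -> (-12,0) [heading=0, draw]
  -- iteration 5/6 --
  BK 16: (-12,0) -> (-28,0) [heading=0, draw]
  RT 90: heading 0 -> 270
  RT 270: heading 270 -> 0
  FD 4: (-28,0) -> (-24,0) [heading=0, draw]
  -- iteration 6/6 --
  BK 16: (-24,0) -> (-40,0) [heading=0, draw]
  RT 90: heading 0 -> 270
  RT 270: heading 270 -> 0
  FD 4: (-40,0) -> (-36,0) [heading=0, draw]
]
FD 16: (-36,0) -> (-20,0) [heading=0, draw]
FD 19: (-20,0) -> (-1,0) [heading=0, draw]
Final: pos=(-1,0), heading=0, 16 segment(s) drawn

Segment endpoints: x in {-40, -36, -28, -24, -20, -16, -12, -4, -1, 0, 8, 12, 19, 20, 24, 36}, y in {0, 0, 0, 0, 0, 0, 0, 0, 0, 0, 0, 0, 0, 0}
xmin=-40, ymin=0, xmax=36, ymax=0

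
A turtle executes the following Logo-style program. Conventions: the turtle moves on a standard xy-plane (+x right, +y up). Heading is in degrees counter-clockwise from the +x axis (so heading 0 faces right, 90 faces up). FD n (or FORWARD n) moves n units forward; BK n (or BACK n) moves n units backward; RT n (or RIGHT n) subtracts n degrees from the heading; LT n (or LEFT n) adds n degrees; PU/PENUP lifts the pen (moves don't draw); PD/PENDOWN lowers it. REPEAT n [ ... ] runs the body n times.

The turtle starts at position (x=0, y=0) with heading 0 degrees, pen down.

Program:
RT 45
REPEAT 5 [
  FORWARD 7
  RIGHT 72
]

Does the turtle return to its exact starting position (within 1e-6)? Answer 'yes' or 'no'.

Answer: yes

Derivation:
Executing turtle program step by step:
Start: pos=(0,0), heading=0, pen down
RT 45: heading 0 -> 315
REPEAT 5 [
  -- iteration 1/5 --
  FD 7: (0,0) -> (4.95,-4.95) [heading=315, draw]
  RT 72: heading 315 -> 243
  -- iteration 2/5 --
  FD 7: (4.95,-4.95) -> (1.772,-11.187) [heading=243, draw]
  RT 72: heading 243 -> 171
  -- iteration 3/5 --
  FD 7: (1.772,-11.187) -> (-5.142,-10.092) [heading=171, draw]
  RT 72: heading 171 -> 99
  -- iteration 4/5 --
  FD 7: (-5.142,-10.092) -> (-6.237,-3.178) [heading=99, draw]
  RT 72: heading 99 -> 27
  -- iteration 5/5 --
  FD 7: (-6.237,-3.178) -> (0,0) [heading=27, draw]
  RT 72: heading 27 -> 315
]
Final: pos=(0,0), heading=315, 5 segment(s) drawn

Start position: (0, 0)
Final position: (0, 0)
Distance = 0; < 1e-6 -> CLOSED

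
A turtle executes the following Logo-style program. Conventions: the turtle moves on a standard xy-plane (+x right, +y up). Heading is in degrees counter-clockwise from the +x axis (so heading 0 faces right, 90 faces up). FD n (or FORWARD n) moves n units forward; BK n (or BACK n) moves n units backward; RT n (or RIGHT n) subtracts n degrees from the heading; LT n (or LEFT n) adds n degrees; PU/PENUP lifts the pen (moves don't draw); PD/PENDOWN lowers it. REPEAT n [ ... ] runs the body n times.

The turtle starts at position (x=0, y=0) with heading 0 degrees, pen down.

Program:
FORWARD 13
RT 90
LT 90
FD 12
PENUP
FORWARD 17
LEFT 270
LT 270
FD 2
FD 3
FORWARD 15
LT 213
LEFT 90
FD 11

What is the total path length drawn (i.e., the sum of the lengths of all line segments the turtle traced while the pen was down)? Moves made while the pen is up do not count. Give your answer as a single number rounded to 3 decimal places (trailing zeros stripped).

Answer: 25

Derivation:
Executing turtle program step by step:
Start: pos=(0,0), heading=0, pen down
FD 13: (0,0) -> (13,0) [heading=0, draw]
RT 90: heading 0 -> 270
LT 90: heading 270 -> 0
FD 12: (13,0) -> (25,0) [heading=0, draw]
PU: pen up
FD 17: (25,0) -> (42,0) [heading=0, move]
LT 270: heading 0 -> 270
LT 270: heading 270 -> 180
FD 2: (42,0) -> (40,0) [heading=180, move]
FD 3: (40,0) -> (37,0) [heading=180, move]
FD 15: (37,0) -> (22,0) [heading=180, move]
LT 213: heading 180 -> 33
LT 90: heading 33 -> 123
FD 11: (22,0) -> (16.009,9.225) [heading=123, move]
Final: pos=(16.009,9.225), heading=123, 2 segment(s) drawn

Segment lengths:
  seg 1: (0,0) -> (13,0), length = 13
  seg 2: (13,0) -> (25,0), length = 12
Total = 25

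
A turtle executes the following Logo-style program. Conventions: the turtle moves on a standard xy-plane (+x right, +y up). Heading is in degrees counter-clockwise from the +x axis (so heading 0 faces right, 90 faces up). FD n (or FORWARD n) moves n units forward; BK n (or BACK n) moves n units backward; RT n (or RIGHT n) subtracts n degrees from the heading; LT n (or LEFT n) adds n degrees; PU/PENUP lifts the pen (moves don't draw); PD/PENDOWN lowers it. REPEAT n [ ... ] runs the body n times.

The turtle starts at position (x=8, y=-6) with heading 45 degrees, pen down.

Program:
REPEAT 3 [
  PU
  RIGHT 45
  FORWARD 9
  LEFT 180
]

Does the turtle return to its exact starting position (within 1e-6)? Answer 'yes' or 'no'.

Answer: no

Derivation:
Executing turtle program step by step:
Start: pos=(8,-6), heading=45, pen down
REPEAT 3 [
  -- iteration 1/3 --
  PU: pen up
  RT 45: heading 45 -> 0
  FD 9: (8,-6) -> (17,-6) [heading=0, move]
  LT 180: heading 0 -> 180
  -- iteration 2/3 --
  PU: pen up
  RT 45: heading 180 -> 135
  FD 9: (17,-6) -> (10.636,0.364) [heading=135, move]
  LT 180: heading 135 -> 315
  -- iteration 3/3 --
  PU: pen up
  RT 45: heading 315 -> 270
  FD 9: (10.636,0.364) -> (10.636,-8.636) [heading=270, move]
  LT 180: heading 270 -> 90
]
Final: pos=(10.636,-8.636), heading=90, 0 segment(s) drawn

Start position: (8, -6)
Final position: (10.636, -8.636)
Distance = 3.728; >= 1e-6 -> NOT closed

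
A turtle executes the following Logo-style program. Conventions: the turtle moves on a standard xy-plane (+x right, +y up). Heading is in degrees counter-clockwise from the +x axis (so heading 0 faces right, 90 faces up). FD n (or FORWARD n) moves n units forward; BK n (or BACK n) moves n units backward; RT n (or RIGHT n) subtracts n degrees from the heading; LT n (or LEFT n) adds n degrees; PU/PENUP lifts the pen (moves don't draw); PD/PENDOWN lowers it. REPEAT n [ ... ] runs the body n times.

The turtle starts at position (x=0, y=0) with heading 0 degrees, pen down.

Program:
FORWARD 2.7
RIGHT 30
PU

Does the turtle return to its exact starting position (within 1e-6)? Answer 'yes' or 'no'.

Executing turtle program step by step:
Start: pos=(0,0), heading=0, pen down
FD 2.7: (0,0) -> (2.7,0) [heading=0, draw]
RT 30: heading 0 -> 330
PU: pen up
Final: pos=(2.7,0), heading=330, 1 segment(s) drawn

Start position: (0, 0)
Final position: (2.7, 0)
Distance = 2.7; >= 1e-6 -> NOT closed

Answer: no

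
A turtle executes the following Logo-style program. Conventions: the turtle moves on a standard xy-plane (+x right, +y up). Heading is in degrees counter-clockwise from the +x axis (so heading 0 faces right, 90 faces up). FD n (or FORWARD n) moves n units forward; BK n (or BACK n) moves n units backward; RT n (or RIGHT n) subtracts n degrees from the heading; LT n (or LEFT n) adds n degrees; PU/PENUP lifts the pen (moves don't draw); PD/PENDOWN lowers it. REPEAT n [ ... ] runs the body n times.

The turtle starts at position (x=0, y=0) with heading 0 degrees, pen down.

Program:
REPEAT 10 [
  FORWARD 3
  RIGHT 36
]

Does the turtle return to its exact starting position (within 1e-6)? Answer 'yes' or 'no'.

Answer: yes

Derivation:
Executing turtle program step by step:
Start: pos=(0,0), heading=0, pen down
REPEAT 10 [
  -- iteration 1/10 --
  FD 3: (0,0) -> (3,0) [heading=0, draw]
  RT 36: heading 0 -> 324
  -- iteration 2/10 --
  FD 3: (3,0) -> (5.427,-1.763) [heading=324, draw]
  RT 36: heading 324 -> 288
  -- iteration 3/10 --
  FD 3: (5.427,-1.763) -> (6.354,-4.617) [heading=288, draw]
  RT 36: heading 288 -> 252
  -- iteration 4/10 --
  FD 3: (6.354,-4.617) -> (5.427,-7.47) [heading=252, draw]
  RT 36: heading 252 -> 216
  -- iteration 5/10 --
  FD 3: (5.427,-7.47) -> (3,-9.233) [heading=216, draw]
  RT 36: heading 216 -> 180
  -- iteration 6/10 --
  FD 3: (3,-9.233) -> (0,-9.233) [heading=180, draw]
  RT 36: heading 180 -> 144
  -- iteration 7/10 --
  FD 3: (0,-9.233) -> (-2.427,-7.47) [heading=144, draw]
  RT 36: heading 144 -> 108
  -- iteration 8/10 --
  FD 3: (-2.427,-7.47) -> (-3.354,-4.617) [heading=108, draw]
  RT 36: heading 108 -> 72
  -- iteration 9/10 --
  FD 3: (-3.354,-4.617) -> (-2.427,-1.763) [heading=72, draw]
  RT 36: heading 72 -> 36
  -- iteration 10/10 --
  FD 3: (-2.427,-1.763) -> (0,0) [heading=36, draw]
  RT 36: heading 36 -> 0
]
Final: pos=(0,0), heading=0, 10 segment(s) drawn

Start position: (0, 0)
Final position: (0, 0)
Distance = 0; < 1e-6 -> CLOSED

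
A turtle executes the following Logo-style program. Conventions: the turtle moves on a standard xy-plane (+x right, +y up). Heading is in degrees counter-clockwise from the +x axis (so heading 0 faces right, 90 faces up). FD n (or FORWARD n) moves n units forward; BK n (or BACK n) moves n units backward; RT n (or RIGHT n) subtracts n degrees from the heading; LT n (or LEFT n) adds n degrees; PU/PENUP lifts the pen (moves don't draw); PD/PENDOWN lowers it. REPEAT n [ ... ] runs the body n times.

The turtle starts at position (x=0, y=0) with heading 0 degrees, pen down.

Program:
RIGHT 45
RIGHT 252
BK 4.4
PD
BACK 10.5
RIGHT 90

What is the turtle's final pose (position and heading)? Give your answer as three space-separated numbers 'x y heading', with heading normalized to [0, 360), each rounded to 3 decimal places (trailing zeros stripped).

Answer: -6.764 -13.276 333

Derivation:
Executing turtle program step by step:
Start: pos=(0,0), heading=0, pen down
RT 45: heading 0 -> 315
RT 252: heading 315 -> 63
BK 4.4: (0,0) -> (-1.998,-3.92) [heading=63, draw]
PD: pen down
BK 10.5: (-1.998,-3.92) -> (-6.764,-13.276) [heading=63, draw]
RT 90: heading 63 -> 333
Final: pos=(-6.764,-13.276), heading=333, 2 segment(s) drawn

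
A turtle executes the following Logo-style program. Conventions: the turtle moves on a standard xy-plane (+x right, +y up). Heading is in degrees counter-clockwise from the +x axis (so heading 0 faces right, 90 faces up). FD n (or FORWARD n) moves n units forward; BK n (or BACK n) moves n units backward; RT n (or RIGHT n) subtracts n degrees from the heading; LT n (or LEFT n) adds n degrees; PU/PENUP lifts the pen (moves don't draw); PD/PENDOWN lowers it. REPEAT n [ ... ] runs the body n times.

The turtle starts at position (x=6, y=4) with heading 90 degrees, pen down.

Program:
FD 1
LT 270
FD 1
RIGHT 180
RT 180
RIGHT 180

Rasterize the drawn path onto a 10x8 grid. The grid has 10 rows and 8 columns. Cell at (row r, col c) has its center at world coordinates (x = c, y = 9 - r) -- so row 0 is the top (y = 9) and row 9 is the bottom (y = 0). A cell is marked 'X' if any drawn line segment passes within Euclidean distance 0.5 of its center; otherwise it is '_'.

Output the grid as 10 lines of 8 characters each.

Segment 0: (6,4) -> (6,5)
Segment 1: (6,5) -> (7,5)

Answer: ________
________
________
________
______XX
______X_
________
________
________
________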